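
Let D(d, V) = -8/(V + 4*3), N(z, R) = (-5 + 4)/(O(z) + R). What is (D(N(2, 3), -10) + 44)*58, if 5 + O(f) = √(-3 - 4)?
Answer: 2320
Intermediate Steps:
O(f) = -5 + I*√7 (O(f) = -5 + √(-3 - 4) = -5 + √(-7) = -5 + I*√7)
N(z, R) = -1/(-5 + R + I*√7) (N(z, R) = (-5 + 4)/((-5 + I*√7) + R) = -1/(-5 + R + I*√7))
D(d, V) = -8/(12 + V) (D(d, V) = -8/(V + 12) = -8/(12 + V))
(D(N(2, 3), -10) + 44)*58 = (-8/(12 - 10) + 44)*58 = (-8/2 + 44)*58 = (-8*½ + 44)*58 = (-4 + 44)*58 = 40*58 = 2320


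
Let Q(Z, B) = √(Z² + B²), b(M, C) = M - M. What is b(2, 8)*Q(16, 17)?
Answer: 0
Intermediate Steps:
b(M, C) = 0
Q(Z, B) = √(B² + Z²)
b(2, 8)*Q(16, 17) = 0*√(17² + 16²) = 0*√(289 + 256) = 0*√545 = 0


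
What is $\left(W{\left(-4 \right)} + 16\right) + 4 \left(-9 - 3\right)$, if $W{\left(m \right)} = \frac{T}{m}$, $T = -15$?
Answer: $- \frac{113}{4} \approx -28.25$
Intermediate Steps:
$W{\left(m \right)} = - \frac{15}{m}$
$\left(W{\left(-4 \right)} + 16\right) + 4 \left(-9 - 3\right) = \left(- \frac{15}{-4} + 16\right) + 4 \left(-9 - 3\right) = \left(\left(-15\right) \left(- \frac{1}{4}\right) + 16\right) + 4 \left(-12\right) = \left(\frac{15}{4} + 16\right) - 48 = \frac{79}{4} - 48 = - \frac{113}{4}$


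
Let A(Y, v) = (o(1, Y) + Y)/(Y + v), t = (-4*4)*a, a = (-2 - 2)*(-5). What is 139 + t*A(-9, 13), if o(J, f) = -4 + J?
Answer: 1099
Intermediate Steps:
a = 20 (a = -4*(-5) = 20)
t = -320 (t = -4*4*20 = -16*20 = -320)
A(Y, v) = (-3 + Y)/(Y + v) (A(Y, v) = ((-4 + 1) + Y)/(Y + v) = (-3 + Y)/(Y + v))
139 + t*A(-9, 13) = 139 - 320*(-3 - 9)/(-9 + 13) = 139 - 320*(-12)/4 = 139 - 80*(-12) = 139 - 320*(-3) = 139 + 960 = 1099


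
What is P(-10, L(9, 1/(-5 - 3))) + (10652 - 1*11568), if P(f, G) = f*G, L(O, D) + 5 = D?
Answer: -3459/4 ≈ -864.75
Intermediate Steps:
L(O, D) = -5 + D
P(f, G) = G*f
P(-10, L(9, 1/(-5 - 3))) + (10652 - 1*11568) = (-5 + 1/(-5 - 3))*(-10) + (10652 - 1*11568) = (-5 + 1/(-8))*(-10) + (10652 - 11568) = (-5 - ⅛)*(-10) - 916 = -41/8*(-10) - 916 = 205/4 - 916 = -3459/4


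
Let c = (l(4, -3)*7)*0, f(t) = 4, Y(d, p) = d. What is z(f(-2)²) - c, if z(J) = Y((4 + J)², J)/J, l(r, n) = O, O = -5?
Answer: 25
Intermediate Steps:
l(r, n) = -5
z(J) = (4 + J)²/J
c = 0 (c = -5*7*0 = -35*0 = 0)
z(f(-2)²) - c = (4 + 4²)²/(4²) - 1*0 = (4 + 16)²/16 + 0 = (1/16)*20² + 0 = (1/16)*400 + 0 = 25 + 0 = 25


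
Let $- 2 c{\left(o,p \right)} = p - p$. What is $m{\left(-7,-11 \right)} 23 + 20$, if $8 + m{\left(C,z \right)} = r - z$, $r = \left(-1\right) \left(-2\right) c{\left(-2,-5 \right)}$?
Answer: $89$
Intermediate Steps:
$c{\left(o,p \right)} = 0$ ($c{\left(o,p \right)} = - \frac{p - p}{2} = \left(- \frac{1}{2}\right) 0 = 0$)
$r = 0$ ($r = \left(-1\right) \left(-2\right) 0 = 2 \cdot 0 = 0$)
$m{\left(C,z \right)} = -8 - z$ ($m{\left(C,z \right)} = -8 + \left(0 - z\right) = -8 - z$)
$m{\left(-7,-11 \right)} 23 + 20 = \left(-8 - -11\right) 23 + 20 = \left(-8 + 11\right) 23 + 20 = 3 \cdot 23 + 20 = 69 + 20 = 89$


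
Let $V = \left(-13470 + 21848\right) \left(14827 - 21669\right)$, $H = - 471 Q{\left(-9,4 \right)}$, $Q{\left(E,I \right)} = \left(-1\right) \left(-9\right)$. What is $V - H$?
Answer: $-57318037$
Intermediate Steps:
$Q{\left(E,I \right)} = 9$
$H = -4239$ ($H = \left(-471\right) 9 = -4239$)
$V = -57322276$ ($V = 8378 \left(-6842\right) = -57322276$)
$V - H = -57322276 - -4239 = -57322276 + 4239 = -57318037$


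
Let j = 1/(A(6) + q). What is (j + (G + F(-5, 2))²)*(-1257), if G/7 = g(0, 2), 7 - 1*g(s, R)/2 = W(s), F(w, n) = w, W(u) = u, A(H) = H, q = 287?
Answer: -3185436606/293 ≈ -1.0872e+7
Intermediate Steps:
g(s, R) = 14 - 2*s
G = 98 (G = 7*(14 - 2*0) = 7*(14 + 0) = 7*14 = 98)
j = 1/293 (j = 1/(6 + 287) = 1/293 ≈ 0.0034130)
(j + (G + F(-5, 2))²)*(-1257) = (1/293 + (98 - 5)²)*(-1257) = (1/293 + 93²)*(-1257) = (1/293 + 8649)*(-1257) = (2534158/293)*(-1257) = -3185436606/293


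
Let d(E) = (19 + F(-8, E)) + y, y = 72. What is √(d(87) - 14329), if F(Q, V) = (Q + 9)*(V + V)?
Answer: 4*I*√879 ≈ 118.59*I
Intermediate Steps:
F(Q, V) = 2*V*(9 + Q) (F(Q, V) = (9 + Q)*(2*V) = 2*V*(9 + Q))
d(E) = 91 + 2*E (d(E) = (19 + 2*E*(9 - 8)) + 72 = (19 + 2*E*1) + 72 = (19 + 2*E) + 72 = 91 + 2*E)
√(d(87) - 14329) = √((91 + 2*87) - 14329) = √((91 + 174) - 14329) = √(265 - 14329) = √(-14064) = 4*I*√879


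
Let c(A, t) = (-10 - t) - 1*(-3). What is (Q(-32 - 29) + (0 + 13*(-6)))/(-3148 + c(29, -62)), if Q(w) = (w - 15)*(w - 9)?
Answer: -5242/3093 ≈ -1.6948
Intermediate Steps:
c(A, t) = -7 - t (c(A, t) = (-10 - t) + 3 = -7 - t)
Q(w) = (-15 + w)*(-9 + w)
(Q(-32 - 29) + (0 + 13*(-6)))/(-3148 + c(29, -62)) = ((135 + (-32 - 29)² - 24*(-32 - 29)) + (0 + 13*(-6)))/(-3148 + (-7 - 1*(-62))) = ((135 + (-61)² - 24*(-61)) + (0 - 78))/(-3148 + (-7 + 62)) = ((135 + 3721 + 1464) - 78)/(-3148 + 55) = (5320 - 78)/(-3093) = 5242*(-1/3093) = -5242/3093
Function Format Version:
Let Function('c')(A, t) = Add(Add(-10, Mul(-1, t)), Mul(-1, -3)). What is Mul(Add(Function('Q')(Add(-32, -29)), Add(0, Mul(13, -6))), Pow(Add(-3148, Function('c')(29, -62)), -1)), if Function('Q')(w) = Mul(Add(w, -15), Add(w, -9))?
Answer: Rational(-5242, 3093) ≈ -1.6948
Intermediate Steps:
Function('c')(A, t) = Add(-7, Mul(-1, t)) (Function('c')(A, t) = Add(Add(-10, Mul(-1, t)), 3) = Add(-7, Mul(-1, t)))
Function('Q')(w) = Mul(Add(-15, w), Add(-9, w))
Mul(Add(Function('Q')(Add(-32, -29)), Add(0, Mul(13, -6))), Pow(Add(-3148, Function('c')(29, -62)), -1)) = Mul(Add(Add(135, Pow(Add(-32, -29), 2), Mul(-24, Add(-32, -29))), Add(0, Mul(13, -6))), Pow(Add(-3148, Add(-7, Mul(-1, -62))), -1)) = Mul(Add(Add(135, Pow(-61, 2), Mul(-24, -61)), Add(0, -78)), Pow(Add(-3148, Add(-7, 62)), -1)) = Mul(Add(Add(135, 3721, 1464), -78), Pow(Add(-3148, 55), -1)) = Mul(Add(5320, -78), Pow(-3093, -1)) = Mul(5242, Rational(-1, 3093)) = Rational(-5242, 3093)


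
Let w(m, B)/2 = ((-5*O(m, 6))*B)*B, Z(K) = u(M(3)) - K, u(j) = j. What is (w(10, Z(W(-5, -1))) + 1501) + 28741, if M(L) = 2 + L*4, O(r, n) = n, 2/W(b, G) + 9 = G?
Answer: 90718/5 ≈ 18144.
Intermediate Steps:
W(b, G) = 2/(-9 + G)
M(L) = 2 + 4*L
Z(K) = 14 - K (Z(K) = (2 + 4*3) - K = (2 + 12) - K = 14 - K)
w(m, B) = -60*B² (w(m, B) = 2*(((-5*6)*B)*B) = 2*((-30*B)*B) = 2*(-30*B²) = -60*B²)
(w(10, Z(W(-5, -1))) + 1501) + 28741 = (-60*(14 - 2/(-9 - 1))² + 1501) + 28741 = (-60*(14 - 2/(-10))² + 1501) + 28741 = (-60*(14 - 2*(-1)/10)² + 1501) + 28741 = (-60*(14 - 1*(-⅕))² + 1501) + 28741 = (-60*(14 + ⅕)² + 1501) + 28741 = (-60*(71/5)² + 1501) + 28741 = (-60*5041/25 + 1501) + 28741 = (-60492/5 + 1501) + 28741 = -52987/5 + 28741 = 90718/5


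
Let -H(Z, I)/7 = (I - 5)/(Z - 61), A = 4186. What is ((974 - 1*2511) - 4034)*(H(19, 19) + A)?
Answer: -23333205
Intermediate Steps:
H(Z, I) = -7*(-5 + I)/(-61 + Z) (H(Z, I) = -7*(I - 5)/(Z - 61) = -7*(-5 + I)/(-61 + Z))
((974 - 1*2511) - 4034)*(H(19, 19) + A) = ((974 - 1*2511) - 4034)*(7*(5 - 1*19)/(-61 + 19) + 4186) = ((974 - 2511) - 4034)*(7*(5 - 19)/(-42) + 4186) = (-1537 - 4034)*(7*(-1/42)*(-14) + 4186) = -5571*(7/3 + 4186) = -5571*12565/3 = -23333205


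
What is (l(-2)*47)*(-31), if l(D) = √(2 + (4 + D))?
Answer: -2914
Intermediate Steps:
l(D) = √(6 + D)
(l(-2)*47)*(-31) = (√(6 - 2)*47)*(-31) = (√4*47)*(-31) = (2*47)*(-31) = 94*(-31) = -2914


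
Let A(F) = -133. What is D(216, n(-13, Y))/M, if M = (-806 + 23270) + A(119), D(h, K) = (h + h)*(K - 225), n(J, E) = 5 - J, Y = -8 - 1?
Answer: -89424/22331 ≈ -4.0045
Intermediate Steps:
Y = -9
D(h, K) = 2*h*(-225 + K) (D(h, K) = (2*h)*(-225 + K) = 2*h*(-225 + K))
M = 22331 (M = (-806 + 23270) - 133 = 22464 - 133 = 22331)
D(216, n(-13, Y))/M = (2*216*(-225 + (5 - 1*(-13))))/22331 = (2*216*(-225 + (5 + 13)))*(1/22331) = (2*216*(-225 + 18))*(1/22331) = (2*216*(-207))*(1/22331) = -89424*1/22331 = -89424/22331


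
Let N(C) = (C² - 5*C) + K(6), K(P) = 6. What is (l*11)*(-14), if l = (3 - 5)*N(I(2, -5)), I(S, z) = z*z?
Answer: 155848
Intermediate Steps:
I(S, z) = z²
N(C) = 6 + C² - 5*C (N(C) = (C² - 5*C) + 6 = 6 + C² - 5*C)
l = -1012 (l = (3 - 5)*(6 + ((-5)²)² - 5*(-5)²) = -2*(6 + 25² - 5*25) = -2*(6 + 625 - 125) = -2*506 = -1012)
(l*11)*(-14) = -1012*11*(-14) = -11132*(-14) = 155848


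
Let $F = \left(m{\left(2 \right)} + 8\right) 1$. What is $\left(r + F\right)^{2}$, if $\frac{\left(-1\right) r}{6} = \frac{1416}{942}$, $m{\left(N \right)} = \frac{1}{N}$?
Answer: $\frac{26569}{98596} \approx 0.26947$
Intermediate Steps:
$r = - \frac{1416}{157}$ ($r = - 6 \cdot \frac{1416}{942} = - 6 \cdot 1416 \cdot \frac{1}{942} = \left(-6\right) \frac{236}{157} = - \frac{1416}{157} \approx -9.0191$)
$F = \frac{17}{2}$ ($F = \left(\frac{1}{2} + 8\right) 1 = \frac{17}{2} \cdot 1 = \frac{17}{2} \approx 8.5$)
$\left(r + F\right)^{2} = \left(- \frac{1416}{157} + \frac{17}{2}\right)^{2} = \left(- \frac{163}{314}\right)^{2} = \frac{26569}{98596}$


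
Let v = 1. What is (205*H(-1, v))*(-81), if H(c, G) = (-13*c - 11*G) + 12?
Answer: -232470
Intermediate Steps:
H(c, G) = 12 - 13*c - 11*G
(205*H(-1, v))*(-81) = (205*(12 - 13*(-1) - 11*1))*(-81) = (205*(12 + 13 - 11))*(-81) = (205*14)*(-81) = 2870*(-81) = -232470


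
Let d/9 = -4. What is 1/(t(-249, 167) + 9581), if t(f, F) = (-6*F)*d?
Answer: 1/45653 ≈ 2.1904e-5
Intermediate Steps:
d = -36 (d = 9*(-4) = -36)
t(f, F) = 216*F (t(f, F) = -6*F*(-36) = 216*F)
1/(t(-249, 167) + 9581) = 1/(216*167 + 9581) = 1/(36072 + 9581) = 1/45653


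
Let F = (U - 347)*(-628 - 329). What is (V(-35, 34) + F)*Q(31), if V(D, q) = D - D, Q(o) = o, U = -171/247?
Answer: 134094840/13 ≈ 1.0315e+7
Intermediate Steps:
U = -9/13 (U = -171*1/247 = -9/13 ≈ -0.69231)
V(D, q) = 0
F = 4325640/13 (F = (-9/13 - 347)*(-628 - 329) = -4520/13*(-957) = 4325640/13 ≈ 3.3274e+5)
(V(-35, 34) + F)*Q(31) = (0 + 4325640/13)*31 = (4325640/13)*31 = 134094840/13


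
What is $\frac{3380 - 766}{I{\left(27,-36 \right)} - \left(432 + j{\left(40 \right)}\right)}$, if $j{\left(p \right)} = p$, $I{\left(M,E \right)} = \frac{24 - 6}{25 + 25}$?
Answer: $- \frac{65350}{11791} \approx -5.5424$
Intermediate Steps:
$I{\left(M,E \right)} = \frac{9}{25}$ ($I{\left(M,E \right)} = \frac{18}{50} = 18 \cdot \frac{1}{50} = \frac{9}{25}$)
$\frac{3380 - 766}{I{\left(27,-36 \right)} - \left(432 + j{\left(40 \right)}\right)} = \frac{3380 - 766}{\frac{9}{25} - 472} = \frac{2614}{\frac{9}{25} - 472} = \frac{2614}{- \frac{11791}{25}} = 2614 \left(- \frac{25}{11791}\right) = - \frac{65350}{11791}$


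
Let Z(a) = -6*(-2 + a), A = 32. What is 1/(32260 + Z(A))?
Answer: 1/32080 ≈ 3.1172e-5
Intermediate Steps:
Z(a) = 12 - 6*a
1/(32260 + Z(A)) = 1/(32260 + (12 - 6*32)) = 1/(32260 + (12 - 192)) = 1/(32260 - 180) = 1/32080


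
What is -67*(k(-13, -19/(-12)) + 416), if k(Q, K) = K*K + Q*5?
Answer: -3410635/144 ≈ -23685.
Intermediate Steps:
k(Q, K) = K**2 + 5*Q
-67*(k(-13, -19/(-12)) + 416) = -67*(((-19/(-12))**2 + 5*(-13)) + 416) = -67*(((-19*(-1/12))**2 - 65) + 416) = -67*(((19/12)**2 - 65) + 416) = -67*((361/144 - 65) + 416) = -67*(-8999/144 + 416) = -67*50905/144 = -3410635/144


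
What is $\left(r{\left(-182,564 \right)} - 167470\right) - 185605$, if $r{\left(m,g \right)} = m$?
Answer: $-353257$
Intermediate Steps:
$\left(r{\left(-182,564 \right)} - 167470\right) - 185605 = \left(-182 - 167470\right) - 185605 = -167652 - 185605 = -353257$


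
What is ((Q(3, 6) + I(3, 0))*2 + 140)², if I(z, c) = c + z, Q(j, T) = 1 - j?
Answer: 20164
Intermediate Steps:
((Q(3, 6) + I(3, 0))*2 + 140)² = (((1 - 1*3) + (0 + 3))*2 + 140)² = (((1 - 3) + 3)*2 + 140)² = ((-2 + 3)*2 + 140)² = (1*2 + 140)² = (2 + 140)² = 142² = 20164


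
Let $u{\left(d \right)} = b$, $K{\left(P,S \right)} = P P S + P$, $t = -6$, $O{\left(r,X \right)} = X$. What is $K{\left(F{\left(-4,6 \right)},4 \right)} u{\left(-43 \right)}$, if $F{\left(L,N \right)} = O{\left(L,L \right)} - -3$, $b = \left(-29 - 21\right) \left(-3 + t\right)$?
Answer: $1350$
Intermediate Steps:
$b = 450$ ($b = \left(-29 - 21\right) \left(-3 - 6\right) = \left(-50\right) \left(-9\right) = 450$)
$F{\left(L,N \right)} = 3 + L$ ($F{\left(L,N \right)} = L - -3 = L + 3 = 3 + L$)
$K{\left(P,S \right)} = P + S P^{2}$ ($K{\left(P,S \right)} = P^{2} S + P = S P^{2} + P = P + S P^{2}$)
$u{\left(d \right)} = 450$
$K{\left(F{\left(-4,6 \right)},4 \right)} u{\left(-43 \right)} = \left(3 - 4\right) \left(1 + \left(3 - 4\right) 4\right) 450 = - (1 - 4) 450 = \left(-1\right) \left(-3\right) 450 = 3 \cdot 450 = 1350$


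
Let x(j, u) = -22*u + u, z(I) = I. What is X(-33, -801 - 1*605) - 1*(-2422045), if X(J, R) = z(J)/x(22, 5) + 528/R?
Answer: 59594415718/24605 ≈ 2.4220e+6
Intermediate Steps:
x(j, u) = -21*u
X(J, R) = 528/R - J/105 (X(J, R) = J/((-21*5)) + 528/R = J/(-105) + 528/R = J*(-1/105) + 528/R = -J/105 + 528/R = 528/R - J/105)
X(-33, -801 - 1*605) - 1*(-2422045) = (528/(-801 - 1*605) - 1/105*(-33)) - 1*(-2422045) = (528/(-801 - 605) + 11/35) + 2422045 = (528/(-1406) + 11/35) + 2422045 = (528*(-1/1406) + 11/35) + 2422045 = (-264/703 + 11/35) + 2422045 = -1507/24605 + 2422045 = 59594415718/24605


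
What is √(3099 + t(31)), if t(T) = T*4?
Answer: √3223 ≈ 56.771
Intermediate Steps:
t(T) = 4*T
√(3099 + t(31)) = √(3099 + 4*31) = √(3099 + 124) = √3223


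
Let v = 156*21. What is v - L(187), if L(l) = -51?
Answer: 3327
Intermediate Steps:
v = 3276
v - L(187) = 3276 - 1*(-51) = 3276 + 51 = 3327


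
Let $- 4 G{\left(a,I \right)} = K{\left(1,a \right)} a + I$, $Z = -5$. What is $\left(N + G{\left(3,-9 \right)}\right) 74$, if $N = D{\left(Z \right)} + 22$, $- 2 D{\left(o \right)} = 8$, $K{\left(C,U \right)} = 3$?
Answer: $1332$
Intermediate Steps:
$D{\left(o \right)} = -4$ ($D{\left(o \right)} = \left(- \frac{1}{2}\right) 8 = -4$)
$G{\left(a,I \right)} = - \frac{3 a}{4} - \frac{I}{4}$ ($G{\left(a,I \right)} = - \frac{3 a + I}{4} = - \frac{I + 3 a}{4} = - \frac{3 a}{4} - \frac{I}{4}$)
$N = 18$ ($N = -4 + 22 = 18$)
$\left(N + G{\left(3,-9 \right)}\right) 74 = \left(18 - 0\right) 74 = \left(18 + \left(- \frac{9}{4} + \frac{9}{4}\right)\right) 74 = \left(18 + 0\right) 74 = 18 \cdot 74 = 1332$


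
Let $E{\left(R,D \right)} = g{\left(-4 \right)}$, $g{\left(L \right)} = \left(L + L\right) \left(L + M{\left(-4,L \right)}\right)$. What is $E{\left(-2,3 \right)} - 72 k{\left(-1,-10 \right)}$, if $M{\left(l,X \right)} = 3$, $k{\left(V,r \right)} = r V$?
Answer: $-712$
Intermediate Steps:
$k{\left(V,r \right)} = V r$
$g{\left(L \right)} = 2 L \left(3 + L\right)$ ($g{\left(L \right)} = \left(L + L\right) \left(L + 3\right) = 2 L \left(3 + L\right)$)
$E{\left(R,D \right)} = 8$ ($E{\left(R,D \right)} = 2 \left(-4\right) \left(3 - 4\right) = 2 \left(-4\right) \left(-1\right) = 8$)
$E{\left(-2,3 \right)} - 72 k{\left(-1,-10 \right)} = 8 - 72 \left(\left(-1\right) \left(-10\right)\right) = 8 - 720 = -712$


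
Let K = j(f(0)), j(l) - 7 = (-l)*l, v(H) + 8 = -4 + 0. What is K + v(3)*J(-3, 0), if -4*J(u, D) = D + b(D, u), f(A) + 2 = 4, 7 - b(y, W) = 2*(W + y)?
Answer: 42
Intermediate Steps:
b(y, W) = 7 - 2*W - 2*y (b(y, W) = 7 - 2*(W + y) = 7 - (2*W + 2*y) = 7 + (-2*W - 2*y) = 7 - 2*W - 2*y)
f(A) = 2 (f(A) = -2 + 4 = 2)
v(H) = -12 (v(H) = -8 + (-4 + 0) = -8 - 4 = -12)
j(l) = 7 - l**2 (j(l) = 7 + (-l)*l = 7 - l**2)
K = 3 (K = 7 - 1*2**2 = 7 - 1*4 = 7 - 4 = 3)
J(u, D) = -7/4 + u/2 + D/4 (J(u, D) = -(D + (7 - 2*u - 2*D))/4 = -(D + (7 - 2*D - 2*u))/4 = -(7 - D - 2*u)/4 = -7/4 + u/2 + D/4)
K + v(3)*J(-3, 0) = 3 - 12*(-7/4 + (1/2)*(-3) + (1/4)*0) = 3 - 12*(-7/4 - 3/2 + 0) = 3 - 12*(-13/4) = 3 + 39 = 42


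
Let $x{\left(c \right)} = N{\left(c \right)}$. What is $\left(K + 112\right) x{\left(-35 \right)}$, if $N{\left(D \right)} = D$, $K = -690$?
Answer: $20230$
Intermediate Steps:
$x{\left(c \right)} = c$
$\left(K + 112\right) x{\left(-35 \right)} = \left(-690 + 112\right) \left(-35\right) = \left(-578\right) \left(-35\right) = 20230$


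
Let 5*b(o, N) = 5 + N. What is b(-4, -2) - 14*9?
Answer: -627/5 ≈ -125.40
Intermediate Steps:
b(o, N) = 1 + N/5 (b(o, N) = (5 + N)/5 = 1 + N/5)
b(-4, -2) - 14*9 = (1 + (⅕)*(-2)) - 14*9 = (1 - ⅖) - 126 = ⅗ - 126 = -627/5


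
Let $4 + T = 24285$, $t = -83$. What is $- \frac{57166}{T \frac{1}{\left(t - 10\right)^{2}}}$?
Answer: $- \frac{494428734}{24281} \approx -20363.0$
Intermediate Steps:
$T = 24281$ ($T = -4 + 24285 = 24281$)
$- \frac{57166}{T \frac{1}{\left(t - 10\right)^{2}}} = - \frac{57166}{24281 \frac{1}{\left(-83 - 10\right)^{2}}} = - \frac{57166}{24281 \frac{1}{\left(-93\right)^{2}}} = - \frac{57166}{24281 \cdot \frac{1}{8649}} = - \frac{57166}{\frac{24281}{8649}} = \left(-57166\right) \frac{8649}{24281} = - \frac{494428734}{24281}$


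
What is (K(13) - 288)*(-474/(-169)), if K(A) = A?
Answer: -130350/169 ≈ -771.30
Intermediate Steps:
(K(13) - 288)*(-474/(-169)) = (13 - 288)*(-474/(-169)) = -(-130350)*(-1)/169 = -275*474/169 = -130350/169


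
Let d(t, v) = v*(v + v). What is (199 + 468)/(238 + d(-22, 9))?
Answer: 667/400 ≈ 1.6675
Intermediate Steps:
d(t, v) = 2*v² (d(t, v) = v*(2*v) = 2*v²)
(199 + 468)/(238 + d(-22, 9)) = (199 + 468)/(238 + 2*9²) = 667/(238 + 2*81) = 667/(238 + 162) = 667/400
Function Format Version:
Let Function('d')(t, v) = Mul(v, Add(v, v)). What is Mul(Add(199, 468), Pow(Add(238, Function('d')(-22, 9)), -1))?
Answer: Rational(667, 400) ≈ 1.6675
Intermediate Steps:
Function('d')(t, v) = Mul(2, Pow(v, 2)) (Function('d')(t, v) = Mul(v, Mul(2, v)) = Mul(2, Pow(v, 2)))
Mul(Add(199, 468), Pow(Add(238, Function('d')(-22, 9)), -1)) = Mul(Add(199, 468), Pow(Add(238, Mul(2, Pow(9, 2))), -1)) = Mul(667, Pow(Add(238, Mul(2, 81)), -1)) = Mul(667, Pow(Add(238, 162), -1)) = Mul(667, Pow(400, -1)) = Mul(667, Rational(1, 400)) = Rational(667, 400)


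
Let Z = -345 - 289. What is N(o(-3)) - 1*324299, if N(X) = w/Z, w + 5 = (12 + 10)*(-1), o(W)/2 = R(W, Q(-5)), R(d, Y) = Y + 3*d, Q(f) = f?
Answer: -205605539/634 ≈ -3.2430e+5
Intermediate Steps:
o(W) = -10 + 6*W (o(W) = 2*(-5 + 3*W) = -10 + 6*W)
Z = -634
w = -27 (w = -5 + (12 + 10)*(-1) = -5 + 22*(-1) = -5 - 22 = -27)
N(X) = 27/634 (N(X) = -27/(-634) = -27*(-1/634) = 27/634)
N(o(-3)) - 1*324299 = 27/634 - 1*324299 = 27/634 - 324299 = -205605539/634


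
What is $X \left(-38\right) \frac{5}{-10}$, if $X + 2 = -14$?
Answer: $-304$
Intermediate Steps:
$X = -16$ ($X = -2 - 14 = -16$)
$X \left(-38\right) \frac{5}{-10} = \left(-16\right) \left(-38\right) \frac{5}{-10} = 608 \cdot 5 \left(- \frac{1}{10}\right) = 608 \left(- \frac{1}{2}\right) = -304$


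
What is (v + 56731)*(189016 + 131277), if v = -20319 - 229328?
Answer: -61789644388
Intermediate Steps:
v = -249647
(v + 56731)*(189016 + 131277) = (-249647 + 56731)*(189016 + 131277) = -192916*320293 = -61789644388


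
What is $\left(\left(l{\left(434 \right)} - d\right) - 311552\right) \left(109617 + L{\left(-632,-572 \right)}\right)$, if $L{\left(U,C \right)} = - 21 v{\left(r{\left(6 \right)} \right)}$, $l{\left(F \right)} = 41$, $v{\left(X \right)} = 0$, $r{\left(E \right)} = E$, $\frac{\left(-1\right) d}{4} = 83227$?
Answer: $2345474949$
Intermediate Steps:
$d = -332908$ ($d = \left(-4\right) 83227 = -332908$)
$L{\left(U,C \right)} = 0$ ($L{\left(U,C \right)} = \left(-21\right) 0 = 0$)
$\left(\left(l{\left(434 \right)} - d\right) - 311552\right) \left(109617 + L{\left(-632,-572 \right)}\right) = \left(\left(41 - -332908\right) - 311552\right) \left(109617 + 0\right) = \left(\left(41 + 332908\right) - 311552\right) 109617 = \left(332949 - 311552\right) 109617 = 21397 \cdot 109617 = 2345474949$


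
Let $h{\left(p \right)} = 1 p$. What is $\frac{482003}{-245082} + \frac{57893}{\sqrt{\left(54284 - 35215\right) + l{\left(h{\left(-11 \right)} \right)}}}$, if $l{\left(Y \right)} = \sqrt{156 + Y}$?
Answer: $- \frac{482003}{245082} + \frac{57893}{\sqrt{19069 + \sqrt{145}}} \approx 417.14$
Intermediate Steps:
$h{\left(p \right)} = p$
$\frac{482003}{-245082} + \frac{57893}{\sqrt{\left(54284 - 35215\right) + l{\left(h{\left(-11 \right)} \right)}}} = \frac{482003}{-245082} + \frac{57893}{\sqrt{\left(54284 - 35215\right) + \sqrt{156 - 11}}} = 482003 \left(- \frac{1}{245082}\right) + \frac{57893}{\sqrt{\left(54284 - 35215\right) + \sqrt{145}}} = - \frac{482003}{245082} + \frac{57893}{\sqrt{19069 + \sqrt{145}}}$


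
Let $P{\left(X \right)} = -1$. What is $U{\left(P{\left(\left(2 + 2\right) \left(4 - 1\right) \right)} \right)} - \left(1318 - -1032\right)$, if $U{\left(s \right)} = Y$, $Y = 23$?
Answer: $-2327$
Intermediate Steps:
$U{\left(s \right)} = 23$
$U{\left(P{\left(\left(2 + 2\right) \left(4 - 1\right) \right)} \right)} - \left(1318 - -1032\right) = 23 - \left(1318 - -1032\right) = 23 - \left(1318 + 1032\right) = 23 - 2350 = -2327$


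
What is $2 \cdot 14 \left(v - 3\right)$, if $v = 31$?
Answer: $784$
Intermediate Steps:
$2 \cdot 14 \left(v - 3\right) = 2 \cdot 14 \left(31 - 3\right) = 28 \cdot 28 = 784$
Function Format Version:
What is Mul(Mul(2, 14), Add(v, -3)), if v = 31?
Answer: 784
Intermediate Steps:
Mul(Mul(2, 14), Add(v, -3)) = Mul(Mul(2, 14), Add(31, -3)) = Mul(28, 28) = 784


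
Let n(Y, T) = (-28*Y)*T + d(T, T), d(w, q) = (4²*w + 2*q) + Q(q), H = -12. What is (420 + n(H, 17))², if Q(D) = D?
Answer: 41667025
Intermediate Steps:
d(w, q) = 3*q + 16*w (d(w, q) = (4²*w + 2*q) + q = (16*w + 2*q) + q = (2*q + 16*w) + q = 3*q + 16*w)
n(Y, T) = 19*T - 28*T*Y (n(Y, T) = (-28*Y)*T + (3*T + 16*T) = -28*T*Y + 19*T = 19*T - 28*T*Y)
(420 + n(H, 17))² = (420 + 17*(19 - 28*(-12)))² = (420 + 17*(19 + 336))² = (420 + 17*355)² = (420 + 6035)² = 6455² = 41667025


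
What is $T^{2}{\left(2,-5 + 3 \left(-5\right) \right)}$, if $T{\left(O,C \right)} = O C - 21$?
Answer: $3721$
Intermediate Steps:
$T{\left(O,C \right)} = -21 + C O$ ($T{\left(O,C \right)} = C O - 21 = -21 + C O$)
$T^{2}{\left(2,-5 + 3 \left(-5\right) \right)} = \left(-21 + \left(-5 + 3 \left(-5\right)\right) 2\right)^{2} = \left(-21 + \left(-5 - 15\right) 2\right)^{2} = \left(-21 - 40\right)^{2} = \left(-61\right)^{2} = 3721$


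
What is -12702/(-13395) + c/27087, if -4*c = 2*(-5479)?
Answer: 253836451/241886910 ≈ 1.0494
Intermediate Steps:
c = 5479/2 (c = -(-5479)/2 = -1/4*(-10958) = 5479/2 ≈ 2739.5)
-12702/(-13395) + c/27087 = -12702/(-13395) + (5479/2)/27087 = -12702*(-1/13395) + (5479/2)*(1/27087) = 4234/4465 + 5479/54174 = 253836451/241886910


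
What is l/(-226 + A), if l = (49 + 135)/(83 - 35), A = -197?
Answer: -23/2538 ≈ -0.0090623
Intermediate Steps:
l = 23/6 (l = 184/48 = 184*(1/48) = 23/6 ≈ 3.8333)
l/(-226 + A) = 23/(6*(-226 - 197)) = (23/6)/(-423) = (23/6)*(-1/423) = -23/2538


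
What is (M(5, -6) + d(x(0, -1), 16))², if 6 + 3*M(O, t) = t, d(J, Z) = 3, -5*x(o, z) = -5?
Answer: 1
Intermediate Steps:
x(o, z) = 1 (x(o, z) = -⅕*(-5) = 1)
M(O, t) = -2 + t/3
(M(5, -6) + d(x(0, -1), 16))² = ((-2 + (⅓)*(-6)) + 3)² = ((-2 - 2) + 3)² = (-4 + 3)² = (-1)² = 1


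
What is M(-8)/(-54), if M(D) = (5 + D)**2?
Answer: -1/6 ≈ -0.16667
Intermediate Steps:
M(-8)/(-54) = (5 - 8)**2/(-54) = (-3)**2*(-1/54) = 9*(-1/54) = -1/6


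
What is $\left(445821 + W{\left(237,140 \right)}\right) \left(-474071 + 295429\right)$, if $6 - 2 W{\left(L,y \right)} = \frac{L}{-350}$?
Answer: $- \frac{27875033021877}{350} \approx -7.9643 \cdot 10^{10}$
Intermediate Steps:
$W{\left(L,y \right)} = 3 + \frac{L}{700}$ ($W{\left(L,y \right)} = 3 - \frac{L \frac{1}{-350}}{2} = 3 - \frac{L \left(- \frac{1}{350}\right)}{2} = 3 - \frac{\left(- \frac{1}{350}\right) L}{2} = 3 + \frac{L}{700}$)
$\left(445821 + W{\left(237,140 \right)}\right) \left(-474071 + 295429\right) = \left(445821 + \left(3 + \frac{1}{700} \cdot 237\right)\right) \left(-474071 + 295429\right) = \left(445821 + \left(3 + \frac{237}{700}\right)\right) \left(-178642\right) = \left(445821 + \frac{2337}{700}\right) \left(-178642\right) = \frac{312077037}{700} \left(-178642\right) = - \frac{27875033021877}{350}$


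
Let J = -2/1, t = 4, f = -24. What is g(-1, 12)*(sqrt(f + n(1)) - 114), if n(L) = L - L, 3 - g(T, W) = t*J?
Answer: -1254 + 22*I*sqrt(6) ≈ -1254.0 + 53.889*I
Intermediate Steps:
J = -2 (J = -2*1 = -2)
g(T, W) = 11 (g(T, W) = 3 - 4*(-2) = 3 - 1*(-8) = 3 + 8 = 11)
n(L) = 0
g(-1, 12)*(sqrt(f + n(1)) - 114) = 11*(sqrt(-24 + 0) - 114) = 11*(sqrt(-24) - 114) = 11*(2*I*sqrt(6) - 114) = 11*(-114 + 2*I*sqrt(6)) = -1254 + 22*I*sqrt(6)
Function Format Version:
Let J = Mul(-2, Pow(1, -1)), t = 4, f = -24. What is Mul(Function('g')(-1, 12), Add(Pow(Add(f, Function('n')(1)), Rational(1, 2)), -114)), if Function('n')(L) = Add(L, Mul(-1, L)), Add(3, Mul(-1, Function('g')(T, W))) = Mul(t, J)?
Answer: Add(-1254, Mul(22, I, Pow(6, Rational(1, 2)))) ≈ Add(-1254.0, Mul(53.889, I))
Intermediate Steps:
J = -2 (J = Mul(-2, 1) = -2)
Function('g')(T, W) = 11 (Function('g')(T, W) = Add(3, Mul(-1, Mul(4, -2))) = Add(3, Mul(-1, -8)) = Add(3, 8) = 11)
Function('n')(L) = 0
Mul(Function('g')(-1, 12), Add(Pow(Add(f, Function('n')(1)), Rational(1, 2)), -114)) = Mul(11, Add(Pow(Add(-24, 0), Rational(1, 2)), -114)) = Mul(11, Add(Pow(-24, Rational(1, 2)), -114)) = Mul(11, Add(Mul(2, I, Pow(6, Rational(1, 2))), -114)) = Mul(11, Add(-114, Mul(2, I, Pow(6, Rational(1, 2))))) = Add(-1254, Mul(22, I, Pow(6, Rational(1, 2))))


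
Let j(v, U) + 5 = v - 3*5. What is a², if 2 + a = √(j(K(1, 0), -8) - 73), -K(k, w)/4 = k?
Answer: (2 - I*√97)² ≈ -93.0 - 39.395*I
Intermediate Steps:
K(k, w) = -4*k
j(v, U) = -20 + v (j(v, U) = -5 + (v - 3*5) = -5 + (v - 15) = -5 + (-15 + v) = -20 + v)
a = -2 + I*√97 (a = -2 + √((-20 - 4*1) - 73) = -2 + √((-20 - 4) - 73) = -2 + √(-24 - 73) = -2 + √(-97) = -2 + I*√97 ≈ -2.0 + 9.8489*I)
a² = (-2 + I*√97)²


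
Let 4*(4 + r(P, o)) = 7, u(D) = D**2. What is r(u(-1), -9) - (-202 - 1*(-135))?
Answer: 259/4 ≈ 64.750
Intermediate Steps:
r(P, o) = -9/4 (r(P, o) = -4 + (1/4)*7 = -4 + 7/4 = -9/4)
r(u(-1), -9) - (-202 - 1*(-135)) = -9/4 - (-202 - 1*(-135)) = -9/4 - (-202 + 135) = -9/4 - 1*(-67) = -9/4 + 67 = 259/4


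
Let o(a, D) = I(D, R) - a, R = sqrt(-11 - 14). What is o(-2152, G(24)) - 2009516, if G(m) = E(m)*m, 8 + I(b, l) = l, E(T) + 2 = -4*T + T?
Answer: -2007372 + 5*I ≈ -2.0074e+6 + 5.0*I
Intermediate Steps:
E(T) = -2 - 3*T (E(T) = -2 + (-4*T + T) = -2 - 3*T)
R = 5*I (R = sqrt(-25) = 5*I ≈ 5.0*I)
I(b, l) = -8 + l
G(m) = m*(-2 - 3*m) (G(m) = (-2 - 3*m)*m = m*(-2 - 3*m))
o(a, D) = -8 - a + 5*I (o(a, D) = (-8 + 5*I) - a = -8 - a + 5*I)
o(-2152, G(24)) - 2009516 = (-8 - 1*(-2152) + 5*I) - 2009516 = (-8 + 2152 + 5*I) - 2009516 = (2144 + 5*I) - 2009516 = -2007372 + 5*I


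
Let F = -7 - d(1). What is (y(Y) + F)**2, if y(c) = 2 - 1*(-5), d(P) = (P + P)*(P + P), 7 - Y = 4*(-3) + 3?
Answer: 16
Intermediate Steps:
Y = 16 (Y = 7 - (4*(-3) + 3) = 7 - (-12 + 3) = 7 - 1*(-9) = 7 + 9 = 16)
d(P) = 4*P**2 (d(P) = (2*P)*(2*P) = 4*P**2)
F = -11 (F = -7 - 4*1**2 = -7 - 4 = -11)
y(c) = 7 (y(c) = 2 + 5 = 7)
(y(Y) + F)**2 = (7 - 11)**2 = (-4)**2 = 16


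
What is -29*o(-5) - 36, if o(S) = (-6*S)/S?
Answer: 138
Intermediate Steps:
o(S) = -6
-29*o(-5) - 36 = -29*(-6) - 36 = 174 - 36 = 138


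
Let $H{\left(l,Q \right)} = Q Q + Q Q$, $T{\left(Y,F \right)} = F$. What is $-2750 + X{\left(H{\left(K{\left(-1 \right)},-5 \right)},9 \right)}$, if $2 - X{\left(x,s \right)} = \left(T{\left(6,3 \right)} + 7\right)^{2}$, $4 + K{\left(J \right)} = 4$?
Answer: $-2848$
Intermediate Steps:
$K{\left(J \right)} = 0$ ($K{\left(J \right)} = -4 + 4 = 0$)
$H{\left(l,Q \right)} = 2 Q^{2}$ ($H{\left(l,Q \right)} = Q^{2} + Q^{2} = 2 Q^{2}$)
$X{\left(x,s \right)} = -98$ ($X{\left(x,s \right)} = 2 - \left(3 + 7\right)^{2} = 2 - 10^{2} = 2 - 100 = -98$)
$-2750 + X{\left(H{\left(K{\left(-1 \right)},-5 \right)},9 \right)} = -2750 - 98 = -2848$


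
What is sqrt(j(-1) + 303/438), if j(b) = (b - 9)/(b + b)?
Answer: sqrt(121326)/146 ≈ 2.3857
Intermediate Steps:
j(b) = (-9 + b)/(2*b) (j(b) = (-9 + b)/((2*b)) = (-9 + b)*(1/(2*b)) = (-9 + b)/(2*b))
sqrt(j(-1) + 303/438) = sqrt((1/2)*(-9 - 1)/(-1) + 303/438) = sqrt((1/2)*(-1)*(-10) + 303*(1/438)) = sqrt(5 + 101/146) = sqrt(831/146) = sqrt(121326)/146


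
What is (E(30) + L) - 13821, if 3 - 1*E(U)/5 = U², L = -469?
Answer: -18775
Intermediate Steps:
E(U) = 15 - 5*U²
(E(30) + L) - 13821 = ((15 - 5*30²) - 469) - 13821 = ((15 - 5*900) - 469) - 13821 = ((15 - 4500) - 469) - 13821 = (-4485 - 469) - 13821 = -4954 - 13821 = -18775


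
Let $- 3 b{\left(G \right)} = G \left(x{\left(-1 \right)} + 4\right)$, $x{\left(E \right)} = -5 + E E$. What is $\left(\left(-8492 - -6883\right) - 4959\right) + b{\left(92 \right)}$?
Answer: $-6568$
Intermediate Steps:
$x{\left(E \right)} = -5 + E^{2}$
$b{\left(G \right)} = 0$ ($b{\left(G \right)} = - \frac{G \left(\left(-5 + \left(-1\right)^{2}\right) + 4\right)}{3} = - \frac{G \left(\left(-5 + 1\right) + 4\right)}{3} = - \frac{G \left(-4 + 4\right)}{3} = - \frac{G 0}{3} = \left(- \frac{1}{3}\right) 0 = 0$)
$\left(\left(-8492 - -6883\right) - 4959\right) + b{\left(92 \right)} = \left(\left(-8492 - -6883\right) - 4959\right) + 0 = \left(\left(-8492 + 6883\right) - 4959\right) + 0 = \left(-1609 - 4959\right) + 0 = -6568 + 0 = -6568$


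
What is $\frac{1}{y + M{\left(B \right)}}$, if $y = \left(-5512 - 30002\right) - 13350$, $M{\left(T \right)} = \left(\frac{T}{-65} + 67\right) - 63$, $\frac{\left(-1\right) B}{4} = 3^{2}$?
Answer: $- \frac{65}{3175864} \approx -2.0467 \cdot 10^{-5}$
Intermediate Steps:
$B = -36$ ($B = - 4 \cdot 3^{2} = \left(-4\right) 9 = -36$)
$M{\left(T \right)} = 4 - \frac{T}{65}$ ($M{\left(T \right)} = \left(T \left(- \frac{1}{65}\right) + 67\right) - 63 = \left(- \frac{T}{65} + 67\right) - 63 = \left(67 - \frac{T}{65}\right) - 63 = 4 - \frac{T}{65}$)
$y = -48864$ ($y = -35514 - 13350 = -48864$)
$\frac{1}{y + M{\left(B \right)}} = \frac{1}{-48864 + \left(4 - - \frac{36}{65}\right)} = \frac{1}{-48864 + \left(4 + \frac{36}{65}\right)} = \frac{1}{-48864 + \frac{296}{65}} = \frac{1}{- \frac{3175864}{65}} = - \frac{65}{3175864}$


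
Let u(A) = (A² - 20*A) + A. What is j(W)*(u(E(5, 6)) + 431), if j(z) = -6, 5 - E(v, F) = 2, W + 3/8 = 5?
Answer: -2298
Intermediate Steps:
W = 37/8 (W = -3/8 + 5 = 37/8 ≈ 4.6250)
E(v, F) = 3 (E(v, F) = 5 - 1*2 = 5 - 2 = 3)
u(A) = A² - 19*A
j(W)*(u(E(5, 6)) + 431) = -6*(3*(-19 + 3) + 431) = -6*(3*(-16) + 431) = -6*(-48 + 431) = -6*383 = -2298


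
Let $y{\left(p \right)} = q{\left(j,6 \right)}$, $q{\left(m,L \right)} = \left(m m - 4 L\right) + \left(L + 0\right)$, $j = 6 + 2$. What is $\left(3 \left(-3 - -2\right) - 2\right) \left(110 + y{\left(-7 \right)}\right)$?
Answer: $-780$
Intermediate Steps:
$j = 8$
$q{\left(m,L \right)} = m^{2} - 3 L$ ($q{\left(m,L \right)} = \left(m^{2} - 4 L\right) + L = m^{2} - 3 L$)
$y{\left(p \right)} = 46$ ($y{\left(p \right)} = 8^{2} - 18 = 64 - 18 = 46$)
$\left(3 \left(-3 - -2\right) - 2\right) \left(110 + y{\left(-7 \right)}\right) = \left(3 \left(-3 - -2\right) - 2\right) \left(110 + 46\right) = \left(3 \left(-3 + 2\right) - 2\right) 156 = \left(3 \left(-1\right) - 2\right) 156 = \left(-3 - 2\right) 156 = \left(-5\right) 156 = -780$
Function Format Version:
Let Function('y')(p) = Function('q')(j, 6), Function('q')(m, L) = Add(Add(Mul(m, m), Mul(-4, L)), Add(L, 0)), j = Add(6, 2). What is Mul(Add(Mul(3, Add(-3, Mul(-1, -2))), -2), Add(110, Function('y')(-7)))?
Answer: -780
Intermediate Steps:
j = 8
Function('q')(m, L) = Add(Pow(m, 2), Mul(-3, L)) (Function('q')(m, L) = Add(Add(Pow(m, 2), Mul(-4, L)), L) = Add(Pow(m, 2), Mul(-3, L)))
Function('y')(p) = 46 (Function('y')(p) = Add(Pow(8, 2), Mul(-3, 6)) = Add(64, -18) = 46)
Mul(Add(Mul(3, Add(-3, Mul(-1, -2))), -2), Add(110, Function('y')(-7))) = Mul(Add(Mul(3, Add(-3, Mul(-1, -2))), -2), Add(110, 46)) = Mul(Add(Mul(3, Add(-3, 2)), -2), 156) = Mul(Add(Mul(3, -1), -2), 156) = Mul(Add(-3, -2), 156) = Mul(-5, 156) = -780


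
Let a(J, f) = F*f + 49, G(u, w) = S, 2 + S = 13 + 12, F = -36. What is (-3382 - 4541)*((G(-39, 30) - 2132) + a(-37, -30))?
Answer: 7764540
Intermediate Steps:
S = 23 (S = -2 + (13 + 12) = -2 + 25 = 23)
G(u, w) = 23
a(J, f) = 49 - 36*f (a(J, f) = -36*f + 49 = 49 - 36*f)
(-3382 - 4541)*((G(-39, 30) - 2132) + a(-37, -30)) = (-3382 - 4541)*((23 - 2132) + (49 - 36*(-30))) = -7923*(-2109 + (49 + 1080)) = -7923*(-2109 + 1129) = -7923*(-980) = 7764540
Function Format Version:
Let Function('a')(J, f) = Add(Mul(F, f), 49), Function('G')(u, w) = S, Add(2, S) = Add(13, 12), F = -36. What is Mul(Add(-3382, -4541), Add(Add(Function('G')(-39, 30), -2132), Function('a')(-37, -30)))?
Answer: 7764540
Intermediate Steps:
S = 23 (S = Add(-2, Add(13, 12)) = Add(-2, 25) = 23)
Function('G')(u, w) = 23
Function('a')(J, f) = Add(49, Mul(-36, f)) (Function('a')(J, f) = Add(Mul(-36, f), 49) = Add(49, Mul(-36, f)))
Mul(Add(-3382, -4541), Add(Add(Function('G')(-39, 30), -2132), Function('a')(-37, -30))) = Mul(Add(-3382, -4541), Add(Add(23, -2132), Add(49, Mul(-36, -30)))) = Mul(-7923, Add(-2109, Add(49, 1080))) = Mul(-7923, Add(-2109, 1129)) = Mul(-7923, -980) = 7764540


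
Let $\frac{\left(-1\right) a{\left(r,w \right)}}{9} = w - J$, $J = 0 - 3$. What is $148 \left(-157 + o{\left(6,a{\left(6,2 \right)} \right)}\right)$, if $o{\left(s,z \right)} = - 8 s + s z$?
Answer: $-70300$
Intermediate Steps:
$J = -3$
$a{\left(r,w \right)} = -27 - 9 w$ ($a{\left(r,w \right)} = - 9 \left(w - -3\right) = - 9 \left(w + 3\right) = - 9 \left(3 + w\right) = -27 - 9 w$)
$148 \left(-157 + o{\left(6,a{\left(6,2 \right)} \right)}\right) = 148 \left(-157 + 6 \left(-8 - 45\right)\right) = 148 \left(-157 + 6 \left(-53\right)\right) = 148 \left(-157 - 318\right) = 148 \left(-475\right) = -70300$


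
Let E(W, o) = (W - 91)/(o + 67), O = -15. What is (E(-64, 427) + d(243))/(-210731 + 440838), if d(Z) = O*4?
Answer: -29795/113672858 ≈ -0.00026211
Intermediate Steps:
d(Z) = -60 (d(Z) = -15*4 = -60)
E(W, o) = (-91 + W)/(67 + o)
(E(-64, 427) + d(243))/(-210731 + 440838) = ((-91 - 64)/(67 + 427) - 60)/(-210731 + 440838) = (-155/494 - 60)/230107 = ((1/494)*(-155) - 60)*(1/230107) = (-155/494 - 60)*(1/230107) = -29795/494*1/230107 = -29795/113672858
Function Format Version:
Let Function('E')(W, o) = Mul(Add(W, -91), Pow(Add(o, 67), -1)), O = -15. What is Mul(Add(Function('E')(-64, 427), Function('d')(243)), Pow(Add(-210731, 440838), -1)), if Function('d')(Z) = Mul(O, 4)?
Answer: Rational(-29795, 113672858) ≈ -0.00026211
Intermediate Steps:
Function('d')(Z) = -60 (Function('d')(Z) = Mul(-15, 4) = -60)
Function('E')(W, o) = Mul(Pow(Add(67, o), -1), Add(-91, W)) (Function('E')(W, o) = Mul(Add(-91, W), Pow(Add(67, o), -1)) = Mul(Pow(Add(67, o), -1), Add(-91, W)))
Mul(Add(Function('E')(-64, 427), Function('d')(243)), Pow(Add(-210731, 440838), -1)) = Mul(Add(Mul(Pow(Add(67, 427), -1), Add(-91, -64)), -60), Pow(Add(-210731, 440838), -1)) = Mul(Add(Mul(Pow(494, -1), -155), -60), Pow(230107, -1)) = Mul(Add(Mul(Rational(1, 494), -155), -60), Rational(1, 230107)) = Mul(Add(Rational(-155, 494), -60), Rational(1, 230107)) = Mul(Rational(-29795, 494), Rational(1, 230107)) = Rational(-29795, 113672858)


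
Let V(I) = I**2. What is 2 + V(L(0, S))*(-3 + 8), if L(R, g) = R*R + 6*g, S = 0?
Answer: 2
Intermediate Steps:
L(R, g) = R**2 + 6*g
2 + V(L(0, S))*(-3 + 8) = 2 + (0**2 + 6*0)**2*(-3 + 8) = 2 + (0 + 0)**2*5 = 2 + 0**2*5 = 2 + 0*5 = 2 + 0 = 2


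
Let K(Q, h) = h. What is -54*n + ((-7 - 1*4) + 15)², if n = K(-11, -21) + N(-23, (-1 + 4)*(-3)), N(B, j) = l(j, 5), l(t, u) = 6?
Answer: 826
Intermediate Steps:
N(B, j) = 6
n = -15 (n = -21 + 6 = -15)
-54*n + ((-7 - 1*4) + 15)² = -54*(-15) + ((-7 - 1*4) + 15)² = 810 + ((-7 - 4) + 15)² = 810 + (-11 + 15)² = 810 + 4² = 810 + 16 = 826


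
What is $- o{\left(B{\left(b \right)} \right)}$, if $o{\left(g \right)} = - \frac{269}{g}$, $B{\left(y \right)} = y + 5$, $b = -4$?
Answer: $269$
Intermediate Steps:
$B{\left(y \right)} = 5 + y$
$- o{\left(B{\left(b \right)} \right)} = - \frac{-269}{5 - 4} = - \frac{-269}{1} = - \left(-269\right) 1 = \left(-1\right) \left(-269\right) = 269$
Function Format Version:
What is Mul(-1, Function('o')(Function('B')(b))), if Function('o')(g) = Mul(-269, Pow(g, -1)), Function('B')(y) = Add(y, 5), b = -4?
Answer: 269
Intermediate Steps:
Function('B')(y) = Add(5, y)
Mul(-1, Function('o')(Function('B')(b))) = Mul(-1, Mul(-269, Pow(Add(5, -4), -1))) = Mul(-1, Mul(-269, Pow(1, -1))) = Mul(-1, Mul(-269, 1)) = Mul(-1, -269) = 269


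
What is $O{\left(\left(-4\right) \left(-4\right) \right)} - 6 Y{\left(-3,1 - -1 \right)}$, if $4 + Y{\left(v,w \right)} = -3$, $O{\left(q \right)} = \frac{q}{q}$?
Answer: $43$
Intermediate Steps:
$O{\left(q \right)} = 1$
$Y{\left(v,w \right)} = -7$ ($Y{\left(v,w \right)} = -4 - 3 = -7$)
$O{\left(\left(-4\right) \left(-4\right) \right)} - 6 Y{\left(-3,1 - -1 \right)} = 1 - -42 = 1 + 42 = 43$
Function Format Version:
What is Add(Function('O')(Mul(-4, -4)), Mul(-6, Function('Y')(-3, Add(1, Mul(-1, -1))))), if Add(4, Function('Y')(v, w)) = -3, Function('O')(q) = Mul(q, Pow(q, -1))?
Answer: 43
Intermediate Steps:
Function('O')(q) = 1
Function('Y')(v, w) = -7 (Function('Y')(v, w) = Add(-4, -3) = -7)
Add(Function('O')(Mul(-4, -4)), Mul(-6, Function('Y')(-3, Add(1, Mul(-1, -1))))) = Add(1, Mul(-6, -7)) = Add(1, 42) = 43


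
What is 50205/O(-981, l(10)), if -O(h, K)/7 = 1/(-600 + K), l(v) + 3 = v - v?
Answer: 30273615/7 ≈ 4.3248e+6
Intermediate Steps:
l(v) = -3 (l(v) = -3 + (v - v) = -3 + 0 = -3)
O(h, K) = -7/(-600 + K)
50205/O(-981, l(10)) = 50205/((-7/(-600 - 3))) = 50205/((-7/(-603))) = 50205/((-7*(-1/603))) = 50205/(7/603) = 50205*(603/7) = 30273615/7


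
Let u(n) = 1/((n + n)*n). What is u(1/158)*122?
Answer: 1522804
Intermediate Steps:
u(n) = 1/(2*n²) (u(n) = 1/(((2*n))*n) = (1/(2*n))/n = 1/(2*n²))
u(1/158)*122 = (1/(2*(1/158)²))*122 = (1/(2*158⁻²))*122 = ((½)*24964)*122 = 12482*122 = 1522804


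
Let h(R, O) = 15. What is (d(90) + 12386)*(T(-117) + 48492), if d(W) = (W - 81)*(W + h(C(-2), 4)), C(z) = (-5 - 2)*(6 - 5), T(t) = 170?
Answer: 648713122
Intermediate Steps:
C(z) = -7 (C(z) = -7*1 = -7)
d(W) = (-81 + W)*(15 + W) (d(W) = (W - 81)*(W + 15) = (-81 + W)*(15 + W))
(d(90) + 12386)*(T(-117) + 48492) = ((-1215 + 90² - 66*90) + 12386)*(170 + 48492) = ((-1215 + 8100 - 5940) + 12386)*48662 = (945 + 12386)*48662 = 13331*48662 = 648713122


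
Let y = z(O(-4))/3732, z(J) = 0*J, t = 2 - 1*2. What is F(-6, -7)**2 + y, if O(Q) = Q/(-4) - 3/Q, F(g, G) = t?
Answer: 0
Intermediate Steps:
t = 0 (t = 2 - 2 = 0)
F(g, G) = 0
O(Q) = -3/Q - Q/4 (O(Q) = Q*(-1/4) - 3/Q = -Q/4 - 3/Q = -3/Q - Q/4)
z(J) = 0
y = 0 (y = 0/3732 = 0*(1/3732) = 0)
F(-6, -7)**2 + y = 0**2 + 0 = 0 + 0 = 0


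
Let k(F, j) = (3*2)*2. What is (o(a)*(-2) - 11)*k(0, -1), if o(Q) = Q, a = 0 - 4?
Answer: -36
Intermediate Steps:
k(F, j) = 12 (k(F, j) = 6*2 = 12)
a = -4
(o(a)*(-2) - 11)*k(0, -1) = (-4*(-2) - 11)*12 = (8 - 11)*12 = -3*12 = -36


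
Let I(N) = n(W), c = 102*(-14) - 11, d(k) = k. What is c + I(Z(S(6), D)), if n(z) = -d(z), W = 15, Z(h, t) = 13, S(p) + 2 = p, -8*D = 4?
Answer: -1454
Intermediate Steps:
D = -½ (D = -⅛*4 = -½ ≈ -0.50000)
S(p) = -2 + p
n(z) = -z
c = -1439 (c = -1428 - 11 = -1439)
I(N) = -15 (I(N) = -1*15 = -15)
c + I(Z(S(6), D)) = -1439 - 15 = -1454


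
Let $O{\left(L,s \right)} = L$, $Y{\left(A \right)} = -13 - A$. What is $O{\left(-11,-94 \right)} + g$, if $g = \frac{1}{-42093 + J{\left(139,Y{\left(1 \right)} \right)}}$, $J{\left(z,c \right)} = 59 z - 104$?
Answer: $- \frac{373957}{33996} \approx -11.0$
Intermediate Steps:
$J{\left(z,c \right)} = -104 + 59 z$
$g = - \frac{1}{33996}$ ($g = \frac{1}{-42093 + \left(-104 + 59 \cdot 139\right)} = \frac{1}{-42093 + \left(-104 + 8201\right)} = \frac{1}{-42093 + 8097} = \frac{1}{-33996} = - \frac{1}{33996} \approx -2.9415 \cdot 10^{-5}$)
$O{\left(-11,-94 \right)} + g = -11 - \frac{1}{33996} = - \frac{373957}{33996}$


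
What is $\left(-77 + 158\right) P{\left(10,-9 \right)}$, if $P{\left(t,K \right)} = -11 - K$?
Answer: $-162$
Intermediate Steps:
$\left(-77 + 158\right) P{\left(10,-9 \right)} = \left(-77 + 158\right) \left(-11 - -9\right) = 81 \left(-11 + 9\right) = 81 \left(-2\right) = -162$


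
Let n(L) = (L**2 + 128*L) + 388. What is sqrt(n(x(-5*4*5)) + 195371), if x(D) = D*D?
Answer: sqrt(101475759) ≈ 10074.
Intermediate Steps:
x(D) = D**2
n(L) = 388 + L**2 + 128*L
sqrt(n(x(-5*4*5)) + 195371) = sqrt((388 + ((-5*4*5)**2)**2 + 128*(-5*4*5)**2) + 195371) = sqrt((388 + ((-20*5)**2)**2 + 128*(-20*5)**2) + 195371) = sqrt((388 + ((-100)**2)**2 + 128*(-100)**2) + 195371) = sqrt((388 + 10000**2 + 128*10000) + 195371) = sqrt((388 + 100000000 + 1280000) + 195371) = sqrt(101280388 + 195371) = sqrt(101475759)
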